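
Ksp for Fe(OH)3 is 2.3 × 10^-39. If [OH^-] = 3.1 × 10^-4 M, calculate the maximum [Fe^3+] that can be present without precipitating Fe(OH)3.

[Fe^3+] = 7.7 × 10^-29 M

Fe(OH)3(s) ⇌ Fe^3+(aq) + 3 OH^-(aq)
Ksp = [Fe^3+][OH^-]^3
Precipitation begins when Q = Ksp. With [OH^-] = 3.1 × 10^-4 M:
2.3 × 10^-39 = (3.1 × 10^-4)^3 × [Fe^3+]
[Fe^3+] = (2.3 × 10^-39 / 2.98 x 10^-11) = 7.7 × 10^-29 M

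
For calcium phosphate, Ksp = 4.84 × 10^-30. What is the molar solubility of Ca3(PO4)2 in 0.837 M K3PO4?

s ≈ 6.35 × 10^-11 M

Ca3(PO4)2(s) <=> 3 Ca^2+ + 2 PO4^3-
Ksp = [Ca^2+]^3[PO4^3-]^2
Let s = moles of Ca3(PO4)2 that dissolve per litre. [Ca^2+] = 3s, [PO4^3-] = 0.837 + 2s ≈ 0.837 (common-ion effect: PO4^3- is already 0.837 M).
Ksp ≈ (3s)^3 × (0.837)^2
s = 6.35 x 10^-11 M
Check: 2s = 1.3 x 10^-10 ≪ 0.837, so the approximation is valid.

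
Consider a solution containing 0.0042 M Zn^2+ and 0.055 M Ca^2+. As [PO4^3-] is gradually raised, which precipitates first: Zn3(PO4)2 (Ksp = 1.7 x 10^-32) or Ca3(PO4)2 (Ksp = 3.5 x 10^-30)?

Ca3(PO4)2

Each salt begins to precipitate when Q = Ksp, i.e. when [PO4^3-] reaches its threshold.
For Zn3(PO4)2: 1.7 x 10^-32 = (0.0042)^3 × [PO4^3-]^2  ⇒  [PO4^3-] = 4.8 x 10^-13 M.
For Ca3(PO4)2: 3.5 x 10^-30 = (0.055)^3 × [PO4^3-]^2  ⇒  [PO4^3-] = 1.5 × 10^-13 M.
The salt with the lower threshold [PO4^3-] precipitates first: Ca3(PO4)2.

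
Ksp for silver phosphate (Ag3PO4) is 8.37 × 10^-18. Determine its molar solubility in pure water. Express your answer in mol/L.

s ≈ 2.36 × 10^-5 M

Ag3PO4(s) <=> 3 Ag^+(aq) + PO4^3-(aq)
Ksp = [Ag^+]^3[PO4^3-]
For each mole of Ag3PO4 that dissolves: [Ag^+] = 3s, [PO4^3-] = s.
Substituting: Ksp = (3s)^3s = 27s^4
Solving, s = (8.37 × 10^-18/27)^(1/4) = 2.36 x 10^-5 M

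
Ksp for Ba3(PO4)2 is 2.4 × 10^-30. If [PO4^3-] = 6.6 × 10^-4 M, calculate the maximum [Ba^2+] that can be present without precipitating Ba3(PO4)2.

1.8e-8 M

Ba3(PO4)2(s) ⇌ 3 Ba^2+(aq) + 2 PO4^3-(aq)
Ksp = [Ba^2+]^3[PO4^3-]^2
Precipitation begins when Q = Ksp. With [PO4^3-] = 6.6 × 10^-4 M:
2.4 × 10^-30 = (6.6 × 10^-4)^2 × [Ba^2+]^3
[Ba^2+] = (2.4 × 10^-30 / 4.36 x 10^-7)^(1/3) = 1.8 × 10^-8 M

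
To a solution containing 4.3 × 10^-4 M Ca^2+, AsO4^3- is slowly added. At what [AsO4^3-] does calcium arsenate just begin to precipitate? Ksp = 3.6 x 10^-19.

Ca3(AsO4)2(s) ⇌ 3 Ca^2+(aq) + 2 AsO4^3-(aq)
Ksp = [Ca^2+]^3[AsO4^3-]^2
Precipitation begins when Q = Ksp. With [Ca^2+] = 4.3 × 10^-4 M:
3.6 x 10^-19 = (4.3 × 10^-4)^3 × [AsO4^3-]^2
[AsO4^3-] = (3.6 x 10^-19 / 7.95 × 10^-11)^(1/2) = 6.7 × 10^-5 M

[AsO4^3-] = 6.7 × 10^-5 M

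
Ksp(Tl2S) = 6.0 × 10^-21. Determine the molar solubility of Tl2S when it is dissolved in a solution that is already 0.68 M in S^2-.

s = 4.7 x 10^-11 M

Tl2S(s) ⇌ 2 Tl^+(aq) + S^2-(aq)
Ksp = [Tl^+]^2[S^2-]
If s mol/L dissolves here, [Tl^+] = 2s, [S^2-] = 0.68 + s ≈ 0.68 (common-ion effect: S^2- is already 0.68 M).
Ksp ≈ (2s)^2 × 0.68
s = 4.7 x 10^-11 M
Check: s = 4.7 x 10^-11 ≪ 0.68, so the approximation is valid.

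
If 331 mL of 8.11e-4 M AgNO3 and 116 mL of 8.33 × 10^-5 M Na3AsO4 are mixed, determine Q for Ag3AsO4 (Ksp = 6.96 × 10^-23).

Q ≈ 4.68e-15

Total volume = 331 + 116 = 447 mL.
[Ag^+] = 8.11 x 10^-4 × (331/447) = 6.005 × 10^-4 M
[AsO4^3-] = 8.33 × 10^-5 × (116/447) = 2.162 × 10^-5 M
Ag3AsO4(s) ⇌ 3 Ag^+ + AsO4^3-, so Q = [Ag^+]^3[AsO4^3-]
Q = (6.005 × 10^-4)^3(2.162 x 10^-5) = 4.68 × 10^-15
Q > Ksp, so Ag3AsO4 will precipitate.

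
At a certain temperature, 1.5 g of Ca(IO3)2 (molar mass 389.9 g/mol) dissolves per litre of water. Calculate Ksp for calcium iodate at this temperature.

Molar solubility s = (1.5 g/L) / (389.9 g/mol) = 3.85 × 10^-3 M.
Ca(IO3)2(s) ⇌ Ca^2+(aq) + 2 IO3^-(aq)
With molar solubility s: [Ca^2+] = s, [IO3^-] = 2s.
Ksp = [Ca^2+][IO3^-]^2
Substituting: Ksp = s(2s)^2 = 4s^3
Ksp = 4 × (3.85 × 10^-3)^3 = 2.3 × 10^-7

2.3 x 10^-7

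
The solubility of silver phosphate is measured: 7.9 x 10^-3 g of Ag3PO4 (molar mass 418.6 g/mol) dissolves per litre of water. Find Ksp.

Ksp = 3.4 × 10^-18

Molar solubility s = (7.9 × 10^-3 g/L) / (418.6 g/mol) = 1.89 × 10^-5 M.
Ag3PO4(s) ⇌ 3 Ag^+ + PO4^3-
If s mol/L of Ag3PO4 dissolves, [Ag^+] = 3s and [PO4^3-] = s.
Ksp = [Ag^+]^3[PO4^3-]
Ksp = (3s)^3s = 27s^4
With s = 1.89 × 10^-5: Ksp = 3.4 x 10^-18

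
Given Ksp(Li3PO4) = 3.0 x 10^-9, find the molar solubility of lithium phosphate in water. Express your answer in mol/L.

3.2e-3 M

Li3PO4(s) ⇌ 3 Li^+ + PO4^3-
Ksp = [Li^+]^3[PO4^3-]
For each mole of Li3PO4 that dissolves: [Li^+] = 3s, [PO4^3-] = s.
So Ksp = (3s)^3 × s = 27s^4
s = (3.0 x 10^-9 / 27)^(1/4) = 3.2 x 10^-3 M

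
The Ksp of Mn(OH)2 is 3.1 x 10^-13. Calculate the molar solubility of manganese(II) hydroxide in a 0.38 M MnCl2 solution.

Mn(OH)2(s) ⇌ Mn^2+ + 2 OH^-
Ksp = [Mn^2+][OH^-]^2
Let s = moles of Mn(OH)2 that dissolve per litre. [Mn^2+] = 0.38 + s ≈ 0.38, [OH^-] = 2s (Ksp is small, so little additional dissolves).
Ksp ≈ 0.38 × (2s)^2
s = 4.5 × 10^-7 M
Check: s = 4.5 × 10^-7 ≪ 0.38, so the approximation is valid.

s = 4.5 × 10^-7 M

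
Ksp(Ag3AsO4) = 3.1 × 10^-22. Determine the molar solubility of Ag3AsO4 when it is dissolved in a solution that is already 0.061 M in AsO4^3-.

s ≈ 5.7e-8 M

Ag3AsO4(s) ⇌ 3 Ag^+(aq) + AsO4^3-(aq)
Ksp = [Ag^+]^3[AsO4^3-]
Let s be the molar solubility in this solution. [Ag^+] = 3s, [AsO4^3-] = 0.061 + s ≈ 0.061 (common-ion effect: AsO4^3- is already 0.061 M).
Ksp ≈ (3s)^3 × 0.061
s = 5.7 x 10^-8 M
Check: s = 5.7 × 10^-8 ≪ 0.061, so the approximation is valid.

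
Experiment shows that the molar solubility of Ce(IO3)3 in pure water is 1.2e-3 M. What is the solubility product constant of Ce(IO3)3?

Ce(IO3)3(s) ⇌ Ce^3+ + 3 IO3^-
For each mole of Ce(IO3)3 that dissolves: [Ce^3+] = s, [IO3^-] = 3s.
Ksp = [Ce^3+][IO3^-]^3
Ksp = s(3s)^3 = 27s^4
Ksp = 27 × (1.2 x 10^-3)^4 = 5.6 x 10^-11

5.6 × 10^-11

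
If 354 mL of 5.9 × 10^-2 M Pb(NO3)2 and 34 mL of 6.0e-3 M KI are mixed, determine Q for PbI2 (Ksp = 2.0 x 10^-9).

Total volume = 354 + 34 = 388 mL.
[Pb^2+] = 5.9 × 10^-2 × (354/388) = 5.38 x 10^-2 M
[I^-] = 6.0 × 10^-3 × (34/388) = 5.26 × 10^-4 M
PbI2(s) ⇌ Pb^2+ + 2 I^-, so Q = [Pb^2+][I^-]^2
Q = (5.38 × 10^-2)(5.26 × 10^-4)^2 = 1.5 × 10^-8
Q > Ksp, so PbI2 will precipitate.

Q = 1.5 × 10^-8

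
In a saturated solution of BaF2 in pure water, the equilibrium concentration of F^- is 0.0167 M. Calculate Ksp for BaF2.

Ksp ≈ 2.33 × 10^-6

BaF2(s) ⇌ Ba^2+(aq) + 2 F^-(aq)
Stoichiometry gives [Ba^2+] = (1/2)[F^-] = 8.350 × 10^-3 M.
Ksp = [Ba^2+][F^-]^2
Ksp = 8.350 × 10^-3 × (1.67 x 10^-2)^2 = 2.33 × 10^-6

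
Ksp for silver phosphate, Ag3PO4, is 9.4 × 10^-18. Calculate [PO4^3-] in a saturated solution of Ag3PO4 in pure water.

[PO4^3-] ≈ 2.4 × 10^-5 M

Ag3PO4(s) ⇌ 3 Ag^+(aq) + PO4^3-(aq)
Ksp = [Ag^+]^3[PO4^3-]
With molar solubility s: [Ag^+] = 3s, [PO4^3-] = s.
Substituting: Ksp = (3s)^3s = 27s^4
s = (9.4 × 10^-18 / 27)^(1/4) = 2.43 × 10^-5 M
[PO4^3-] = s = 2.4 × 10^-5 M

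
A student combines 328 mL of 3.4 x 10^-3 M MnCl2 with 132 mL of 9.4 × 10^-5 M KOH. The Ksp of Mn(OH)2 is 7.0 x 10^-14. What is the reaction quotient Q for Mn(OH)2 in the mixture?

1.8 × 10^-12

Total volume = 328 + 132 = 460 mL.
[Mn^2+] = 3.4 × 10^-3 × (328/460) = 2.42 x 10^-3 M
[OH^-] = 9.4 × 10^-5 × (132/460) = 2.70 × 10^-5 M
Mn(OH)2(s) <=> Mn^2+(aq) + 2 OH^-(aq), so Q = [Mn^2+][OH^-]^2
Q = (2.42 × 10^-3)(2.70 x 10^-5)^2 = 1.8 × 10^-12
Q > Ksp, so Mn(OH)2 will precipitate.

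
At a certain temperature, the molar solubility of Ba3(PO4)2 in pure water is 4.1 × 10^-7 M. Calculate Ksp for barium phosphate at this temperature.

Ba3(PO4)2(s) <=> 3 Ba^2+ + 2 PO4^3-
If s mol/L of Ba3(PO4)2 dissolves, [Ba^2+] = 3s and [PO4^3-] = 2s.
Ksp = [Ba^2+]^3[PO4^3-]^2
Ksp = (3s)^3(2s)^2 = 108s^5
Ksp = 108 × (4.1 × 10^-7)^5 = 1.3 x 10^-30

Ksp ≈ 1.3 x 10^-30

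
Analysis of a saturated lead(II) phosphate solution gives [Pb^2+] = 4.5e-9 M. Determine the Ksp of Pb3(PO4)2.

Pb3(PO4)2(s) <=> 3 Pb^2+ + 2 PO4^3-
Stoichiometry gives [PO4^3-] = (2/3)[Pb^2+] = 3.00 x 10^-9 M.
Ksp = [Pb^2+]^3[PO4^3-]^2
Ksp = (4.5 x 10^-9)^3 × (3.00 × 10^-9)^2 = 8.2 x 10^-43

Ksp = 8.2 × 10^-43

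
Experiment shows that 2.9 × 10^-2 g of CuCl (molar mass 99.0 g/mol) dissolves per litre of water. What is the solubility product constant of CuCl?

Molar solubility s = (2.9 x 10^-2 g/L) / (99.0 g/mol) = 2.93 × 10^-4 M.
CuCl(s) ⇌ Cu^+(aq) + Cl^-(aq)
If s mol/L of CuCl dissolves, [Cu^+] = s and [Cl^-] = s.
Ksp = [Cu^+][Cl^-]
Ksp = s^2
Ksp = (2.93 × 10^-4)^2 = 8.6 × 10^-8

Ksp = 8.6 x 10^-8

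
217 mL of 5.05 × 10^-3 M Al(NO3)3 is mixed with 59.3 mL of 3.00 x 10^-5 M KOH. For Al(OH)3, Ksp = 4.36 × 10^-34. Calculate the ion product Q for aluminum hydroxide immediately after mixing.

Total volume = 217 + 59.3 = 276.3 mL.
[Al^3+] = 5.05 × 10^-3 × (217/276.3) = 3.966 × 10^-3 M
[OH^-] = 3.00 × 10^-5 × (59.3/276.3) = 6.439 x 10^-6 M
Al(OH)3(s) ⇌ Al^3+ + 3 OH^-, so Q = [Al^3+][OH^-]^3
Q = (3.966 × 10^-3)(6.439 x 10^-6)^3 = 1.06 × 10^-18
Q > Ksp, so Al(OH)3 will precipitate.

Q = 1.06 × 10^-18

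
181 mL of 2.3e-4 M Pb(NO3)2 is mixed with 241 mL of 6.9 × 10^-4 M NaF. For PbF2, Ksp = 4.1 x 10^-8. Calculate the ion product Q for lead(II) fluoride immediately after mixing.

Q ≈ 1.5 x 10^-11

Total volume = 181 + 241 = 422 mL.
[Pb^2+] = 2.3 x 10^-4 × (181/422) = 9.86 x 10^-5 M
[F^-] = 6.9 x 10^-4 × (241/422) = 3.94 x 10^-4 M
PbF2(s) <=> Pb^2+(aq) + 2 F^-(aq), so Q = [Pb^2+][F^-]^2
Q = (9.86 x 10^-5)(3.94 x 10^-4)^2 = 1.5 x 10^-11
Q < Ksp, so no precipitate of PbF2 forms.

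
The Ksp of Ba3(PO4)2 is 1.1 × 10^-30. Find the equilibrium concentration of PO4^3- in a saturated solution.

Ba3(PO4)2(s) ⇌ 3 Ba^2+(aq) + 2 PO4^3-(aq)
Ksp = [Ba^2+]^3[PO4^3-]^2
Let s = molar solubility. Then [Ba^2+] = 3s and [PO4^3-] = 2s.
Substituting: Ksp = (3s)^3(2s)^2 = 108s^5
s^5 = 1.1 × 10^-30 / 108, so s = 4.00 × 10^-7 M
[PO4^3-] = 2s = 8.0 × 10^-7 M

[PO4^3-] ≈ 8.0 × 10^-7 M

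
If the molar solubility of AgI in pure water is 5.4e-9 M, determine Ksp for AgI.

Ksp ≈ 2.9 × 10^-17

AgI(s) ⇌ Ag^+ + I^-
Let s = molar solubility. Then [Ag^+] = s and [I^-] = s.
Ksp = [Ag^+][I^-]
Ksp = s × s = s^2
With s = 5.4 x 10^-9: Ksp = 2.9 x 10^-17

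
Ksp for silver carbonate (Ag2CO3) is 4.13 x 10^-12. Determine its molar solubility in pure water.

s = 1.01e-4 M

Ag2CO3(s) <=> 2 Ag^+(aq) + CO3^2-(aq)
Ksp = [Ag^+]^2[CO3^2-]
If s mol/L of Ag2CO3 dissolves, [Ag^+] = 2s and [CO3^2-] = s.
Ksp = (2s)^2s = 4s^3
s^3 = 4.13 x 10^-12 / 4, so s = 1.01 × 10^-4 M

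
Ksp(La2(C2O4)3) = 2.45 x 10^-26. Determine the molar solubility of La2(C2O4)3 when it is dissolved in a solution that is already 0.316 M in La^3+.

La2(C2O4)3(s) ⇌ 2 La^3+ + 3 C2O4^2-
Ksp = [La^3+]^2[C2O4^2-]^3
If s mol/L dissolves here, [La^3+] = 0.316 + 2s ≈ 0.316, [C2O4^2-] = 3s (Ksp is small, so little additional dissolves).
Ksp ≈ (0.316)^2 × (3s)^3
s = 2.09 × 10^-9 M
Check: 2s = 4.2 × 10^-9 ≪ 0.316, so the approximation is valid.

2.09e-9 M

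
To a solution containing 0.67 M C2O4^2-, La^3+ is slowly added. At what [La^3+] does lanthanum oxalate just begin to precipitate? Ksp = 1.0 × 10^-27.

La2(C2O4)3(s) ⇌ 2 La^3+ + 3 C2O4^2-
Ksp = [La^3+]^2[C2O4^2-]^3
Precipitation begins when Q = Ksp. With [C2O4^2-] = 0.67 M:
1.0 × 10^-27 = (0.67)^3 × [La^3+]^2
[La^3+] = (1.0 × 10^-27 / 3.01 × 10^-1)^(1/2) = 5.8 x 10^-14 M

5.8 × 10^-14 M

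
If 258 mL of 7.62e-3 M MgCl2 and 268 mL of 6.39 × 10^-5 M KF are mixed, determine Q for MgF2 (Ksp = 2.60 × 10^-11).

Q ≈ 3.96 × 10^-12

Total volume = 258 + 268 = 526 mL.
[Mg^2+] = 7.62 × 10^-3 × (258/526) = 3.738 x 10^-3 M
[F^-] = 6.39 × 10^-5 × (268/526) = 3.256 × 10^-5 M
MgF2(s) <=> Mg^2+(aq) + 2 F^-(aq), so Q = [Mg^2+][F^-]^2
Q = (3.738 × 10^-3)(3.256 x 10^-5)^2 = 3.96 x 10^-12
Q < Ksp, so no precipitate of MgF2 forms.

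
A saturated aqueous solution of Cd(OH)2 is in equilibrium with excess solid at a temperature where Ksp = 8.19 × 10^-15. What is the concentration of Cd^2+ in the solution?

[Cd^2+] ≈ 1.27 × 10^-5 M

Cd(OH)2(s) ⇌ Cd^2+ + 2 OH^-
Ksp = [Cd^2+][OH^-]^2
If s mol/L of Cd(OH)2 dissolves, [Cd^2+] = s and [OH^-] = 2s.
So Ksp = s × (2s)^2 = 4s^3
s = (8.19 × 10^-15 / 4)^(1/3) = 1.270 × 10^-5 M
[Cd^2+] = s = 1.27 × 10^-5 M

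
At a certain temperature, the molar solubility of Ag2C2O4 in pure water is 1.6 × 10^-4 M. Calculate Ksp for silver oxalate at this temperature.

Ag2C2O4(s) ⇌ 2 Ag^+ + C2O4^2-
If s mol/L of Ag2C2O4 dissolves, [Ag^+] = 2s and [C2O4^2-] = s.
Ksp = [Ag^+]^2[C2O4^2-]
Substituting: Ksp = (2s)^2s = 4s^3
Ksp = 4 × (1.6 x 10^-4)^3 = 1.6 x 10^-11

Ksp = 1.6 × 10^-11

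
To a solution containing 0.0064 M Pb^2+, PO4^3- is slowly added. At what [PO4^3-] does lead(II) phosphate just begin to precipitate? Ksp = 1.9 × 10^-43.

[PO4^3-] ≈ 8.5 × 10^-19 M

Pb3(PO4)2(s) ⇌ 3 Pb^2+(aq) + 2 PO4^3-(aq)
Ksp = [Pb^2+]^3[PO4^3-]^2
Precipitation begins when Q = Ksp. With [Pb^2+] = 0.0064 M:
1.9 × 10^-43 = (0.0064)^3 × [PO4^3-]^2
[PO4^3-] = (1.9 × 10^-43 / 2.62 x 10^-7)^(1/2) = 8.5 × 10^-19 M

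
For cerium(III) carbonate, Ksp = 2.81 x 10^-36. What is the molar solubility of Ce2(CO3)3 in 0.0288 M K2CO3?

s = 1.71 x 10^-16 M

Ce2(CO3)3(s) ⇌ 2 Ce^3+(aq) + 3 CO3^2-(aq)
Ksp = [Ce^3+]^2[CO3^2-]^3
Let s be the molar solubility in this solution. [Ce^3+] = 2s, [CO3^2-] = 0.0288 + 3s ≈ 0.0288 (Ksp is small, so little additional dissolves).
Ksp ≈ (2s)^2 × (0.0288)^3
s = 1.71 × 10^-16 M
Check: 3s = 5.1 × 10^-16 ≪ 0.0288, so the approximation is valid.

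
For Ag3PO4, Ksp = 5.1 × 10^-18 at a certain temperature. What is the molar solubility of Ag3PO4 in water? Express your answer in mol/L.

Ag3PO4(s) ⇌ 3 Ag^+(aq) + PO4^3-(aq)
Ksp = [Ag^+]^3[PO4^3-]
For each mole of Ag3PO4 that dissolves: [Ag^+] = 3s, [PO4^3-] = s.
Ksp = (3s)^3s = 27s^4
s = (5.1 × 10^-18 / 27)^(1/4) = 2.1 × 10^-5 M

s ≈ 2.1e-5 M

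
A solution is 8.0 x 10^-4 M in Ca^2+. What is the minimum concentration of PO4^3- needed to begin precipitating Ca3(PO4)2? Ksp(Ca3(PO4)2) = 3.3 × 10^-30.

[PO4^3-] ≈ 8.0 × 10^-11 M

Ca3(PO4)2(s) <=> 3 Ca^2+ + 2 PO4^3-
Ksp = [Ca^2+]^3[PO4^3-]^2
Precipitation begins when Q = Ksp. With [Ca^2+] = 8.0 x 10^-4 M:
3.3 × 10^-30 = (8.0 x 10^-4)^3 × [PO4^3-]^2
[PO4^3-] = (3.3 × 10^-30 / 5.12 × 10^-10)^(1/2) = 8.0 × 10^-11 M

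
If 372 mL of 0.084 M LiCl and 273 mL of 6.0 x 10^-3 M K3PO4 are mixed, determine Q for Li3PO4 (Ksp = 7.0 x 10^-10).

Total volume = 372 + 273 = 645 mL.
[Li^+] = 8.4 x 10^-2 × (372/645) = 4.84 × 10^-2 M
[PO4^3-] = 6.0 × 10^-3 × (273/645) = 2.54 x 10^-3 M
Li3PO4(s) <=> 3 Li^+(aq) + PO4^3-(aq), so Q = [Li^+]^3[PO4^3-]
Q = (4.84 x 10^-2)^3(2.54 × 10^-3) = 2.9 × 10^-7
Q > Ksp, so Li3PO4 will precipitate.

Q ≈ 2.9 × 10^-7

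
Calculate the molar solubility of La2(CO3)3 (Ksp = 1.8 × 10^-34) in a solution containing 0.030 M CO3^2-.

s ≈ 1.3 × 10^-15 M

La2(CO3)3(s) <=> 2 La^3+ + 3 CO3^2-
Ksp = [La^3+]^2[CO3^2-]^3
Let s be the molar solubility in this solution. [La^3+] = 2s, [CO3^2-] = 0.030 + 3s ≈ 0.030 (Ksp is small, so little additional dissolves).
Ksp ≈ (2s)^2 × (0.030)^3
s = 1.3 × 10^-15 M
Check: 3s = 3.9 x 10^-15 ≪ 0.030, so the approximation is valid.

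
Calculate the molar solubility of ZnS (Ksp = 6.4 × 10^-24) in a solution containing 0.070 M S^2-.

ZnS(s) ⇌ Zn^2+(aq) + S^2-(aq)
Ksp = [Zn^2+][S^2-]
Let s = moles of ZnS that dissolve per litre. [Zn^2+] = s, [S^2-] = 0.070 + s ≈ 0.070 (Ksp is small, so little additional dissolves).
Ksp ≈ s × 0.070
s = 9.1 x 10^-23 M
Check: s = 9.1 x 10^-23 ≪ 0.070, so the approximation is valid.

s ≈ 9.1 × 10^-23 M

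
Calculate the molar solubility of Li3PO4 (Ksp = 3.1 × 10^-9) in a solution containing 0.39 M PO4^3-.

Li3PO4(s) ⇌ 3 Li^+(aq) + PO4^3-(aq)
Ksp = [Li^+]^3[PO4^3-]
Let s be the molar solubility in this solution. [Li^+] = 3s, [PO4^3-] = 0.39 + s ≈ 0.39 (Ksp is small, so little additional dissolves).
Ksp ≈ (3s)^3 × 0.39
s = 6.7 x 10^-4 M
Check: s = 6.7 x 10^-4 ≪ 0.39, so the approximation is valid.

6.7 × 10^-4 M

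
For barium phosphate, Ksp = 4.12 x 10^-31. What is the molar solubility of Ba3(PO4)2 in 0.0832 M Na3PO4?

Ba3(PO4)2(s) <=> 3 Ba^2+(aq) + 2 PO4^3-(aq)
Ksp = [Ba^2+]^3[PO4^3-]^2
If s mol/L dissolves here, [Ba^2+] = 3s, [PO4^3-] = 0.0832 + 2s ≈ 0.0832 (Ksp is small, so little additional dissolves).
Ksp ≈ (3s)^3 × (0.0832)^2
s = 1.30 x 10^-10 M
Check: 2s = 2.6 × 10^-10 ≪ 0.0832, so the approximation is valid.

s ≈ 1.30 × 10^-10 M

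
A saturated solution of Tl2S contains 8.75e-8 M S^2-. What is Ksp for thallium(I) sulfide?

Ksp ≈ 2.68e-21

Tl2S(s) ⇌ 2 Tl^+(aq) + S^2-(aq)
Stoichiometry gives [Tl^+] = (2/1)[S^2-] = 1.750 x 10^-7 M.
Ksp = [Tl^+]^2[S^2-]
Ksp = (1.750 × 10^-7)^2 × 8.75 × 10^-8 = 2.68 x 10^-21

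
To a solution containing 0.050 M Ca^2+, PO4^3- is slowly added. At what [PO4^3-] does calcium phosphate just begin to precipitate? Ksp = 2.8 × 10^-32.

Ca3(PO4)2(s) ⇌ 3 Ca^2+ + 2 PO4^3-
Ksp = [Ca^2+]^3[PO4^3-]^2
Precipitation begins when Q = Ksp. With [Ca^2+] = 0.050 M:
2.8 × 10^-32 = (0.050)^3 × [PO4^3-]^2
[PO4^3-] = (2.8 × 10^-32 / 1.25 × 10^-4)^(1/2) = 1.5 × 10^-14 M

[PO4^3-] = 1.5 × 10^-14 M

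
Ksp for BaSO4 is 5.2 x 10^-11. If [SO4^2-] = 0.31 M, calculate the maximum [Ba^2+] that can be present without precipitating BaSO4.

BaSO4(s) <=> Ba^2+(aq) + SO4^2-(aq)
Ksp = [Ba^2+][SO4^2-]
Precipitation begins when Q = Ksp. With [SO4^2-] = 0.31 M:
5.2 x 10^-11 = (0.31) × [Ba^2+]
[Ba^2+] = (5.2 x 10^-11 / 3.1 x 10^-1) = 1.7 x 10^-10 M

[Ba^2+] = 1.7 x 10^-10 M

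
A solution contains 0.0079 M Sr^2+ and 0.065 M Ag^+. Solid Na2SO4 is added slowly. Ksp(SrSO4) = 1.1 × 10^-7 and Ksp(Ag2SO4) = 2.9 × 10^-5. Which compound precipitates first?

SrSO4

Each salt begins to precipitate when Q = Ksp, i.e. when [SO4^2-] reaches its threshold.
For SrSO4: 1.1 × 10^-7 = 0.0079 × [SO4^2-]  ⇒  [SO4^2-] = 1.4 × 10^-5 M.
For Ag2SO4: 2.9 × 10^-5 = (0.065)^2 × [SO4^2-]  ⇒  [SO4^2-] = 6.9 x 10^-3 M.
The salt with the lower threshold [SO4^2-] precipitates first: SrSO4.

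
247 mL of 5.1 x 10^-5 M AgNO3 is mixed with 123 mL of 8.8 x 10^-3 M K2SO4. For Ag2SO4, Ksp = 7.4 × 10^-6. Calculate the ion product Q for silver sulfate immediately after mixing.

Q ≈ 3.4 × 10^-12

Total volume = 247 + 123 = 370 mL.
[Ag^+] = 5.1 × 10^-5 × (247/370) = 3.40 × 10^-5 M
[SO4^2-] = 8.8 × 10^-3 × (123/370) = 2.93 × 10^-3 M
Ag2SO4(s) ⇌ 2 Ag^+ + SO4^2-, so Q = [Ag^+]^2[SO4^2-]
Q = (3.40 × 10^-5)^2(2.93 x 10^-3) = 3.4 × 10^-12
Q < Ksp, so no precipitate of Ag2SO4 forms.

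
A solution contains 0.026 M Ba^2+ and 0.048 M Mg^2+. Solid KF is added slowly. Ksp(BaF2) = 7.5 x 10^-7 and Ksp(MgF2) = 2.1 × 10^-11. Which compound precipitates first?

Precipitation of each salt starts when its ion product equals its Ksp.
For BaF2: 7.5 x 10^-7 = 0.026 × [F^-]^2  ⇒  [F^-] = 5.4 × 10^-3 M.
For MgF2: 2.1 × 10^-11 = 0.048 × [F^-]^2  ⇒  [F^-] = 2.1 × 10^-5 M.
The salt with the lower threshold [F^-] precipitates first: MgF2.

MgF2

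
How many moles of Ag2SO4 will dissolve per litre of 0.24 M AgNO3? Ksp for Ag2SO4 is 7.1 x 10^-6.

s ≈ 1.2 x 10^-4 M

Ag2SO4(s) ⇌ 2 Ag^+ + SO4^2-
Ksp = [Ag^+]^2[SO4^2-]
Let s be the molar solubility in this solution. [Ag^+] = 0.24 + 2s ≈ 0.24, [SO4^2-] = s (common-ion effect: Ag^+ is already 0.24 M).
Ksp ≈ (0.24)^2 × s
s = 1.2 × 10^-4 M
Check: 2s = 2.5 × 10^-4 ≪ 0.24, so the approximation is valid.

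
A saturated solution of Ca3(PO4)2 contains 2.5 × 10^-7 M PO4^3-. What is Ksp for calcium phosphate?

Ca3(PO4)2(s) ⇌ 3 Ca^2+(aq) + 2 PO4^3-(aq)
Stoichiometry gives [Ca^2+] = (3/2)[PO4^3-] = 3.75 x 10^-7 M.
Ksp = [Ca^2+]^3[PO4^3-]^2
Ksp = (3.75 × 10^-7)^3 × (2.5 × 10^-7)^2 = 3.3 × 10^-33

Ksp ≈ 3.3e-33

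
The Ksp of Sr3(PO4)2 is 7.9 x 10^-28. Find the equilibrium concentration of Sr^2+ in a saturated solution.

[Sr^2+] ≈ 4.5 × 10^-6 M

Sr3(PO4)2(s) ⇌ 3 Sr^2+ + 2 PO4^3-
Ksp = [Sr^2+]^3[PO4^3-]^2
Let s = molar solubility. Then [Sr^2+] = 3s and [PO4^3-] = 2s.
Substituting: Ksp = (3s)^3(2s)^2 = 108s^5
s = (7.9 x 10^-28 / 108)^(1/5) = 1.49 x 10^-6 M
[Sr^2+] = 3s = 4.5 × 10^-6 M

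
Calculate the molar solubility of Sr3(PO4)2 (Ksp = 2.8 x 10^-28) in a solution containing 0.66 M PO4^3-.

Sr3(PO4)2(s) <=> 3 Sr^2+ + 2 PO4^3-
Ksp = [Sr^2+]^3[PO4^3-]^2
Let s be the molar solubility in this solution. [Sr^2+] = 3s, [PO4^3-] = 0.66 + 2s ≈ 0.66 (since the PO4^3- already present dominates).
Ksp ≈ (3s)^3 × (0.66)^2
s = 2.9 × 10^-10 M
Check: 2s = 5.8 x 10^-10 ≪ 0.66, so the approximation is valid.

2.9e-10 M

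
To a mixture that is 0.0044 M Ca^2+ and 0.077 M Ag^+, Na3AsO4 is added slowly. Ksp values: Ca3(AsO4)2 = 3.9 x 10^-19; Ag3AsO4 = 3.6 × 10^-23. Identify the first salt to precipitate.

Ag3AsO4

Precipitation of each salt starts when its ion product equals its Ksp.
For Ca3(AsO4)2: 3.9 x 10^-19 = (0.0044)^3 × [AsO4^3-]^2  ⇒  [AsO4^3-] = 2.1 × 10^-6 M.
For Ag3AsO4: 3.6 × 10^-23 = (0.077)^3 × [AsO4^3-]  ⇒  [AsO4^3-] = 7.9 x 10^-20 M.
The salt with the lower threshold [AsO4^3-] precipitates first: Ag3AsO4.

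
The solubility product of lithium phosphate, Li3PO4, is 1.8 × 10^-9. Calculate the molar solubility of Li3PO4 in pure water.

s ≈ 2.9 × 10^-3 M

Li3PO4(s) <=> 3 Li^+ + PO4^3-
Ksp = [Li^+]^3[PO4^3-]
For each mole of Li3PO4 that dissolves: [Li^+] = 3s, [PO4^3-] = s.
Substituting: Ksp = (3s)^3s = 27s^4
s = (1.8 × 10^-9 / 27)^(1/4) = 2.9 × 10^-3 M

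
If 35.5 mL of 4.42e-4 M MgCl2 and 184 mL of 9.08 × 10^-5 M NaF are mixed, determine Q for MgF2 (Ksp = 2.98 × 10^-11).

Total volume = 35.5 + 184 = 219.5 mL.
[Mg^2+] = 4.42 × 10^-4 × (35.5/219.5) = 7.149 × 10^-5 M
[F^-] = 9.08 × 10^-5 × (184/219.5) = 7.611 × 10^-5 M
MgF2(s) <=> Mg^2+ + 2 F^-, so Q = [Mg^2+][F^-]^2
Q = (7.149 × 10^-5)(7.611 × 10^-5)^2 = 4.14 × 10^-13
Q < Ksp, so no precipitate of MgF2 forms.

4.14e-13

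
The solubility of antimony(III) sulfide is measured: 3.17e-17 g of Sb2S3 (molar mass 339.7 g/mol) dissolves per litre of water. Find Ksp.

Ksp = 7.64e-94

Molar solubility s = (3.17 × 10^-17 g/L) / (339.7 g/mol) = 9.332 × 10^-20 M.
Sb2S3(s) ⇌ 2 Sb^3+(aq) + 3 S^2-(aq)
With molar solubility s: [Sb^3+] = 2s, [S^2-] = 3s.
Ksp = [Sb^3+]^2[S^2-]^3
Ksp = (2s)^2(3s)^3 = 108s^5
With s = 9.332 × 10^-20: Ksp = 7.64 × 10^-94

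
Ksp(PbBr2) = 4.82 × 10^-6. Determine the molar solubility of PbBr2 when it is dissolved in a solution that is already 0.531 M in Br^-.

1.71 x 10^-5 M

PbBr2(s) <=> Pb^2+(aq) + 2 Br^-(aq)
Ksp = [Pb^2+][Br^-]^2
If s mol/L dissolves here, [Pb^2+] = s, [Br^-] = 0.531 + 2s ≈ 0.531 (common-ion effect: Br^- is already 0.531 M).
Ksp ≈ s × (0.531)^2
s = 1.71 × 10^-5 M
Check: 2s = 3.4 x 10^-5 ≪ 0.531, so the approximation is valid.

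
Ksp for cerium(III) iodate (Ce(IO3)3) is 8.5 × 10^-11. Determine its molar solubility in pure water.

Ce(IO3)3(s) ⇌ Ce^3+ + 3 IO3^-
Ksp = [Ce^3+][IO3^-]^3
If s mol/L of Ce(IO3)3 dissolves, [Ce^3+] = s and [IO3^-] = 3s.
Substituting: Ksp = s(3s)^3 = 27s^4
s^4 = 8.5 × 10^-11 / 27, so s = 1.3 × 10^-3 M

s = 1.3e-3 M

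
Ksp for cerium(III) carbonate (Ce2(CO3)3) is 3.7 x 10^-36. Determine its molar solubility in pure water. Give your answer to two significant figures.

Ce2(CO3)3(s) ⇌ 2 Ce^3+ + 3 CO3^2-
Ksp = [Ce^3+]^2[CO3^2-]^3
If s mol/L of Ce2(CO3)3 dissolves, [Ce^3+] = 2s and [CO3^2-] = 3s.
Ksp = (2s)^2(3s)^3 = 108s^5
Solving, s = (3.7 x 10^-36/108)^(1/5) = 3.2 × 10^-8 M

3.2e-8 M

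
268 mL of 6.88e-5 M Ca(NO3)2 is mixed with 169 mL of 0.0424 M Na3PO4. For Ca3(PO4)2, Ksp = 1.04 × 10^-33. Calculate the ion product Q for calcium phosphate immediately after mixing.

2.02e-17

Total volume = 268 + 169 = 437 mL.
[Ca^2+] = 6.88 x 10^-5 × (268/437) = 4.219 × 10^-5 M
[PO4^3-] = 4.24 × 10^-2 × (169/437) = 1.640 × 10^-2 M
Ca3(PO4)2(s) ⇌ 3 Ca^2+(aq) + 2 PO4^3-(aq), so Q = [Ca^2+]^3[PO4^3-]^2
Q = (4.219 x 10^-5)^3(1.640 × 10^-2)^2 = 2.02 x 10^-17
Q > Ksp, so Ca3(PO4)2 will precipitate.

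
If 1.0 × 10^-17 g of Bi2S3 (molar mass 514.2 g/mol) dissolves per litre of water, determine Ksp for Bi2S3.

Ksp = 3.0e-97

Molar solubility s = (1.0 x 10^-17 g/L) / (514.2 g/mol) = 1.94 × 10^-20 M.
Bi2S3(s) <=> 2 Bi^3+(aq) + 3 S^2-(aq)
If s mol/L of Bi2S3 dissolves, [Bi^3+] = 2s and [S^2-] = 3s.
Ksp = [Bi^3+]^2[S^2-]^3
Substituting: Ksp = (2s)^2(3s)^3 = 108s^5
With s = 1.94 x 10^-20: Ksp = 3.0 × 10^-97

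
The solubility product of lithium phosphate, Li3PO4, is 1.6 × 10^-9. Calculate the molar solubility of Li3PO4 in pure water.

Li3PO4(s) ⇌ 3 Li^+ + PO4^3-
Ksp = [Li^+]^3[PO4^3-]
If s mol/L of Li3PO4 dissolves, [Li^+] = 3s and [PO4^3-] = s.
Ksp = (3s)^3s = 27s^4
s = (1.6 × 10^-9 / 27)^(1/4) = 2.8 x 10^-3 M

2.8 x 10^-3 M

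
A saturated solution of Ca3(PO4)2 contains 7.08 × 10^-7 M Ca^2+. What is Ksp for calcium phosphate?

Ksp = 7.91 x 10^-32

Ca3(PO4)2(s) ⇌ 3 Ca^2+ + 2 PO4^3-
Stoichiometry gives [PO4^3-] = (2/3)[Ca^2+] = 4.720 × 10^-7 M.
Ksp = [Ca^2+]^3[PO4^3-]^2
Ksp = (7.08 × 10^-7)^3 × (4.720 x 10^-7)^2 = 7.91 x 10^-32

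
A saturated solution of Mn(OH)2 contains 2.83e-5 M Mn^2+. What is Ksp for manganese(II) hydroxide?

Ksp = 9.07 x 10^-14

Mn(OH)2(s) ⇌ Mn^2+(aq) + 2 OH^-(aq)
Stoichiometry gives [OH^-] = (2/1)[Mn^2+] = 5.660 x 10^-5 M.
Ksp = [Mn^2+][OH^-]^2
Ksp = 2.83 x 10^-5 × (5.660 × 10^-5)^2 = 9.07 × 10^-14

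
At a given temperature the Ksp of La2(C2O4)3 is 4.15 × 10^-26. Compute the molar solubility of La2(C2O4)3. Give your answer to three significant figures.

La2(C2O4)3(s) ⇌ 2 La^3+(aq) + 3 C2O4^2-(aq)
Ksp = [La^3+]^2[C2O4^2-]^3
If s mol/L of La2(C2O4)3 dissolves, [La^3+] = 2s and [C2O4^2-] = 3s.
So Ksp = (2s)^2 × (3s)^3 = 108s^5
s^5 = 4.15 × 10^-26 / 108, so s = 3.29 x 10^-6 M

s = 3.29e-6 M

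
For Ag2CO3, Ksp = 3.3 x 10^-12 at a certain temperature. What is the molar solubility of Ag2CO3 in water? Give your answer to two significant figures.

Ag2CO3(s) ⇌ 2 Ag^+ + CO3^2-
Ksp = [Ag^+]^2[CO3^2-]
Let s = molar solubility. Then [Ag^+] = 2s and [CO3^2-] = s.
Substituting: Ksp = (2s)^2s = 4s^3
s^3 = 3.3 x 10^-12 / 4, so s = 9.4 x 10^-5 M

s = 9.4 × 10^-5 M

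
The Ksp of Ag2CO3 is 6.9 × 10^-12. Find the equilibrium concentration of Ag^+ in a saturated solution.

[Ag^+] = 2.4e-4 M

Ag2CO3(s) <=> 2 Ag^+ + CO3^2-
Ksp = [Ag^+]^2[CO3^2-]
Let s = molar solubility. Then [Ag^+] = 2s and [CO3^2-] = s.
Substituting: Ksp = (2s)^2s = 4s^3
s^3 = 6.9 × 10^-12 / 4, so s = 1.20 × 10^-4 M
[Ag^+] = 2s = 2.4 × 10^-4 M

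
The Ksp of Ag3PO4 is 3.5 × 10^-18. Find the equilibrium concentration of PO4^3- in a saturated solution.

Ag3PO4(s) ⇌ 3 Ag^+(aq) + PO4^3-(aq)
Ksp = [Ag^+]^3[PO4^3-]
If s mol/L of Ag3PO4 dissolves, [Ag^+] = 3s and [PO4^3-] = s.
Ksp = (3s)^3s = 27s^4
Solving, s = (3.5 × 10^-18/27)^(1/4) = 1.90 × 10^-5 M
[PO4^3-] = s = 1.9 × 10^-5 M

[PO4^3-] = 1.9 x 10^-5 M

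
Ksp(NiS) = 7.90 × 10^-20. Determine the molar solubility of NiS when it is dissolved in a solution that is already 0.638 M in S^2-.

s = 1.24 × 10^-19 M

NiS(s) <=> Ni^2+ + S^2-
Ksp = [Ni^2+][S^2-]
If s mol/L dissolves here, [Ni^2+] = s, [S^2-] = 0.638 + s ≈ 0.638 (since the S^2- already present dominates).
Ksp ≈ s × 0.638
s = 1.24 × 10^-19 M
Check: s = 1.2 × 10^-19 ≪ 0.638, so the approximation is valid.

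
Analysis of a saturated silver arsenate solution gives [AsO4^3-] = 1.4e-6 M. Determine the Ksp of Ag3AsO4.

Ag3AsO4(s) ⇌ 3 Ag^+ + AsO4^3-
Stoichiometry gives [Ag^+] = (3/1)[AsO4^3-] = 4.20 × 10^-6 M.
Ksp = [Ag^+]^3[AsO4^3-]
Ksp = (4.20 x 10^-6)^3 × 1.4 x 10^-6 = 1.0 × 10^-22

1.0e-22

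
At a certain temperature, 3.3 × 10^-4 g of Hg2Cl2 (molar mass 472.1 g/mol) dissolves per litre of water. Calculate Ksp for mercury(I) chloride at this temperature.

1.4e-18

Molar solubility s = (3.3 x 10^-4 g/L) / (472.1 g/mol) = 6.99 x 10^-7 M.
Hg2Cl2(s) ⇌ Hg2^2+(aq) + 2 Cl^-(aq)
With molar solubility s: [Hg2^2+] = s, [Cl^-] = 2s.
Ksp = [Hg2^2+][Cl^-]^2
Ksp = s(2s)^2 = 4s^3
Ksp = 4 × (6.99 × 10^-7)^3 = 1.4 x 10^-18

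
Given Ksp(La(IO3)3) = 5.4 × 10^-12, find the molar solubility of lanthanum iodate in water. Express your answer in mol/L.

6.7 × 10^-4 M

La(IO3)3(s) ⇌ La^3+(aq) + 3 IO3^-(aq)
Ksp = [La^3+][IO3^-]^3
For each mole of La(IO3)3 that dissolves: [La^3+] = s, [IO3^-] = 3s.
Substituting: Ksp = s(3s)^3 = 27s^4
s^4 = 5.4 × 10^-12 / 27, so s = 6.7 × 10^-4 M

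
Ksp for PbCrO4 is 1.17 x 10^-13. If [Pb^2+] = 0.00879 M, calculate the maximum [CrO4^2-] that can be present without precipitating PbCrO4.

PbCrO4(s) ⇌ Pb^2+(aq) + CrO4^2-(aq)
Ksp = [Pb^2+][CrO4^2-]
Precipitation begins when Q = Ksp. With [Pb^2+] = 0.00879 M:
1.17 x 10^-13 = (0.00879) × [CrO4^2-]
[CrO4^2-] = (1.17 x 10^-13 / 8.79 × 10^-3) = 1.33 x 10^-11 M

1.33 × 10^-11 M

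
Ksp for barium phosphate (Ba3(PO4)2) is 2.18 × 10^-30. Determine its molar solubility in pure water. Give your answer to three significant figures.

s = 4.58 × 10^-7 M

Ba3(PO4)2(s) <=> 3 Ba^2+ + 2 PO4^3-
Ksp = [Ba^2+]^3[PO4^3-]^2
For each mole of Ba3(PO4)2 that dissolves: [Ba^2+] = 3s, [PO4^3-] = 2s.
So Ksp = (3s)^3 × (2s)^2 = 108s^5
Solving, s = (2.18 × 10^-30/108)^(1/5) = 4.58 × 10^-7 M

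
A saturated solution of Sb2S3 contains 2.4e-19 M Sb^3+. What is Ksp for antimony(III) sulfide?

Ksp ≈ 2.7 × 10^-93

Sb2S3(s) <=> 2 Sb^3+ + 3 S^2-
Stoichiometry gives [S^2-] = (3/2)[Sb^3+] = 3.60 × 10^-19 M.
Ksp = [Sb^3+]^2[S^2-]^3
Ksp = (2.4 × 10^-19)^2 × (3.60 × 10^-19)^3 = 2.7 x 10^-93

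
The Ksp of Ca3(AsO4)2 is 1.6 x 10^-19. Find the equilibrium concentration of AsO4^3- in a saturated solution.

[AsO4^3-] = 1.4 x 10^-4 M

Ca3(AsO4)2(s) ⇌ 3 Ca^2+(aq) + 2 AsO4^3-(aq)
Ksp = [Ca^2+]^3[AsO4^3-]^2
With molar solubility s: [Ca^2+] = 3s, [AsO4^3-] = 2s.
Substituting: Ksp = (3s)^3(2s)^2 = 108s^5
Solving, s = (1.6 x 10^-19/108)^(1/5) = 6.83 × 10^-5 M
[AsO4^3-] = 2s = 1.4 × 10^-4 M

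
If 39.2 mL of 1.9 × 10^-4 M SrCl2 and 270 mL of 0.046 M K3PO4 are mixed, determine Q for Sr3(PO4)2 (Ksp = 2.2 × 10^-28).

2.3 x 10^-17

Total volume = 39.2 + 270 = 309.2 mL.
[Sr^2+] = 1.9 × 10^-4 × (39.2/309.2) = 2.41 x 10^-5 M
[PO4^3-] = 4.6 × 10^-2 × (270/309.2) = 4.02 x 10^-2 M
Sr3(PO4)2(s) ⇌ 3 Sr^2+ + 2 PO4^3-, so Q = [Sr^2+]^3[PO4^3-]^2
Q = (2.41 x 10^-5)^3(4.02 × 10^-2)^2 = 2.3 × 10^-17
Q > Ksp, so Sr3(PO4)2 will precipitate.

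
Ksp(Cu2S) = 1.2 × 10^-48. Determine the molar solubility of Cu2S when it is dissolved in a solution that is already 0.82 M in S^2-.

s ≈ 6.0 x 10^-25 M

Cu2S(s) <=> 2 Cu^+(aq) + S^2-(aq)
Ksp = [Cu^+]^2[S^2-]
Let s be the molar solubility in this solution. [Cu^+] = 2s, [S^2-] = 0.82 + s ≈ 0.82 (Ksp is small, so little additional dissolves).
Ksp ≈ (2s)^2 × 0.82
s = 6.0 x 10^-25 M
Check: s = 6.0 × 10^-25 ≪ 0.82, so the approximation is valid.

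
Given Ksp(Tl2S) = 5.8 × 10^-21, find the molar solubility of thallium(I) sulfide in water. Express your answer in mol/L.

Tl2S(s) <=> 2 Tl^+(aq) + S^2-(aq)
Ksp = [Tl^+]^2[S^2-]
With molar solubility s: [Tl^+] = 2s, [S^2-] = s.
So Ksp = (2s)^2 × s = 4s^3
s = (5.8 × 10^-21 / 4)^(1/3) = 1.1 × 10^-7 M

s ≈ 1.1e-7 M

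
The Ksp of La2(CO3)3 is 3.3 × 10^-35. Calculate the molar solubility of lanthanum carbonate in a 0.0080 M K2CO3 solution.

La2(CO3)3(s) <=> 2 La^3+(aq) + 3 CO3^2-(aq)
Ksp = [La^3+]^2[CO3^2-]^3
Let s = moles of La2(CO3)3 that dissolve per litre. [La^3+] = 2s, [CO3^2-] = 0.0080 + 3s ≈ 0.0080 (since CO3^2- from K2CO3 dominates).
Ksp ≈ (2s)^2 × (0.0080)^3
s = 4.0 x 10^-15 M
Check: 3s = 1.2 × 10^-14 ≪ 0.0080, so the approximation is valid.

4.0 x 10^-15 M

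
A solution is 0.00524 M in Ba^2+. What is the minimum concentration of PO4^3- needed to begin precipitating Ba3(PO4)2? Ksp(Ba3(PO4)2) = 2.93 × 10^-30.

Ba3(PO4)2(s) <=> 3 Ba^2+(aq) + 2 PO4^3-(aq)
Ksp = [Ba^2+]^3[PO4^3-]^2
Precipitation begins when Q = Ksp. With [Ba^2+] = 0.00524 M:
2.93 × 10^-30 = (0.00524)^3 × [PO4^3-]^2
[PO4^3-] = (2.93 × 10^-30 / 1.439 x 10^-7)^(1/2) = 4.51 × 10^-12 M

4.51 × 10^-12 M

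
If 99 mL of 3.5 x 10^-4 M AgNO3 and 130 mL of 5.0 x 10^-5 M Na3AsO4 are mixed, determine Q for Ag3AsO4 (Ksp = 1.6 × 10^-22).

Total volume = 99 + 130 = 229 mL.
[Ag^+] = 3.5 × 10^-4 × (99/229) = 1.51 x 10^-4 M
[AsO4^3-] = 5.0 × 10^-5 × (130/229) = 2.84 x 10^-5 M
Ag3AsO4(s) ⇌ 3 Ag^+(aq) + AsO4^3-(aq), so Q = [Ag^+]^3[AsO4^3-]
Q = (1.51 × 10^-4)^3(2.84 x 10^-5) = 9.8 × 10^-17
Q > Ksp, so Ag3AsO4 will precipitate.

Q = 9.8 x 10^-17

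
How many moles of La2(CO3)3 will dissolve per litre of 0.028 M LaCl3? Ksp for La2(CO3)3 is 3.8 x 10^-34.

La2(CO3)3(s) ⇌ 2 La^3+(aq) + 3 CO3^2-(aq)
Ksp = [La^3+]^2[CO3^2-]^3
Let s be the molar solubility in this solution. [La^3+] = 0.028 + 2s ≈ 0.028, [CO3^2-] = 3s (common-ion effect: La^3+ is already 0.028 M).
Ksp ≈ (0.028)^2 × (3s)^3
s = 2.6 x 10^-11 M
Check: 2s = 5.2 × 10^-11 ≪ 0.028, so the approximation is valid.

s ≈ 2.6 × 10^-11 M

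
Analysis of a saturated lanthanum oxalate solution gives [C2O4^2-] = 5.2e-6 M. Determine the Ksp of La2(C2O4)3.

La2(C2O4)3(s) ⇌ 2 La^3+ + 3 C2O4^2-
Stoichiometry gives [La^3+] = (2/3)[C2O4^2-] = 3.47 x 10^-6 M.
Ksp = [La^3+]^2[C2O4^2-]^3
Ksp = (3.47 × 10^-6)^2 × (5.2 x 10^-6)^3 = 1.7 x 10^-27

Ksp = 1.7e-27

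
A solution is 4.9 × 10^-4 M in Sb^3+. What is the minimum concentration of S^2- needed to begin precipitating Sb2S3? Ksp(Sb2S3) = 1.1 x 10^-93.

1.7e-29 M

Sb2S3(s) <=> 2 Sb^3+(aq) + 3 S^2-(aq)
Ksp = [Sb^3+]^2[S^2-]^3
Precipitation begins when Q = Ksp. With [Sb^3+] = 4.9 × 10^-4 M:
1.1 x 10^-93 = (4.9 × 10^-4)^2 × [S^2-]^3
[S^2-] = (1.1 x 10^-93 / 2.40 × 10^-7)^(1/3) = 1.7 × 10^-29 M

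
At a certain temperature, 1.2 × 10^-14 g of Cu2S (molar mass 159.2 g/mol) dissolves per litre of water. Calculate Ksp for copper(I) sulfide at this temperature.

Molar solubility s = (1.2 x 10^-14 g/L) / (159.2 g/mol) = 7.54 × 10^-17 M.
Cu2S(s) <=> 2 Cu^+ + S^2-
Let s = molar solubility. Then [Cu^+] = 2s and [S^2-] = s.
Ksp = [Cu^+]^2[S^2-]
So Ksp = (2s)^2 × s = 4s^3
Ksp = 4 × (7.54 × 10^-17)^3 = 1.7 × 10^-48

Ksp = 1.7e-48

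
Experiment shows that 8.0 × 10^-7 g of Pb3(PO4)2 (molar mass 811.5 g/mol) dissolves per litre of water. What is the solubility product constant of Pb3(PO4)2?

1.0 × 10^-43

Molar solubility s = (8.0 x 10^-7 g/L) / (811.5 g/mol) = 9.86 x 10^-10 M.
Pb3(PO4)2(s) <=> 3 Pb^2+(aq) + 2 PO4^3-(aq)
With molar solubility s: [Pb^2+] = 3s, [PO4^3-] = 2s.
Ksp = [Pb^2+]^3[PO4^3-]^2
Ksp = (3s)^3(2s)^2 = 108s^5
Ksp = 108 × (9.86 × 10^-10)^5 = 1.0 × 10^-43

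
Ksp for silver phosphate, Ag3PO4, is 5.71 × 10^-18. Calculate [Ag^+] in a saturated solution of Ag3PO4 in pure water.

Ag3PO4(s) <=> 3 Ag^+ + PO4^3-
Ksp = [Ag^+]^3[PO4^3-]
Let s = molar solubility. Then [Ag^+] = 3s and [PO4^3-] = s.
So Ksp = (3s)^3 × s = 27s^4
Solving, s = (5.71 × 10^-18/27)^(1/4) = 2.144 x 10^-5 M
[Ag^+] = 3s = 6.43 x 10^-5 M

6.43 × 10^-5 M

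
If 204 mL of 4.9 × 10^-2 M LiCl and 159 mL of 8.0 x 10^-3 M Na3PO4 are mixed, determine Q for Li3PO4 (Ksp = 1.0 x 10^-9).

Q ≈ 7.3 x 10^-8

Total volume = 204 + 159 = 363 mL.
[Li^+] = 4.9 x 10^-2 × (204/363) = 2.75 x 10^-2 M
[PO4^3-] = 8.0 × 10^-3 × (159/363) = 3.50 × 10^-3 M
Li3PO4(s) <=> 3 Li^+(aq) + PO4^3-(aq), so Q = [Li^+]^3[PO4^3-]
Q = (2.75 × 10^-2)^3(3.50 x 10^-3) = 7.3 × 10^-8
Q > Ksp, so Li3PO4 will precipitate.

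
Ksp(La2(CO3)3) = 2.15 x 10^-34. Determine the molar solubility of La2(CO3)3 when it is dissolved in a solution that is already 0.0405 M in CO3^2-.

9.00e-16 M

La2(CO3)3(s) ⇌ 2 La^3+(aq) + 3 CO3^2-(aq)
Ksp = [La^3+]^2[CO3^2-]^3
If s mol/L dissolves here, [La^3+] = 2s, [CO3^2-] = 0.0405 + 3s ≈ 0.0405 (Ksp is small, so little additional dissolves).
Ksp ≈ (2s)^2 × (0.0405)^3
s = 9.00 × 10^-16 M
Check: 3s = 2.7 × 10^-15 ≪ 0.0405, so the approximation is valid.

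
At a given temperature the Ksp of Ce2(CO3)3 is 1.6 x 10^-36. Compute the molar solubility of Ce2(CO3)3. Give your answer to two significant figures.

2.7 × 10^-8 M

Ce2(CO3)3(s) ⇌ 2 Ce^3+(aq) + 3 CO3^2-(aq)
Ksp = [Ce^3+]^2[CO3^2-]^3
Let s = molar solubility. Then [Ce^3+] = 2s and [CO3^2-] = 3s.
Ksp = (2s)^2(3s)^3 = 108s^5
Solving, s = (1.6 x 10^-36/108)^(1/5) = 2.7 x 10^-8 M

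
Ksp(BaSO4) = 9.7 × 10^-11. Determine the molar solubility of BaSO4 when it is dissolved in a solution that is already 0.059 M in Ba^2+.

s = 1.6 × 10^-9 M

BaSO4(s) ⇌ Ba^2+ + SO4^2-
Ksp = [Ba^2+][SO4^2-]
If s mol/L dissolves here, [Ba^2+] = 0.059 + s ≈ 0.059, [SO4^2-] = s (common-ion effect: Ba^2+ is already 0.059 M).
Ksp ≈ 0.059 × s
s = 1.6 x 10^-9 M
Check: s = 1.6 x 10^-9 ≪ 0.059, so the approximation is valid.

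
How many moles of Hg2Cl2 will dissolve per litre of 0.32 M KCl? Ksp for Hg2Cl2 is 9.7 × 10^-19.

s = 9.5e-18 M

Hg2Cl2(s) ⇌ Hg2^2+ + 2 Cl^-
Ksp = [Hg2^2+][Cl^-]^2
If s mol/L dissolves here, [Hg2^2+] = s, [Cl^-] = 0.32 + 2s ≈ 0.32 (common-ion effect: Cl^- is already 0.32 M).
Ksp ≈ s × (0.32)^2
s = 9.5 × 10^-18 M
Check: 2s = 1.9 × 10^-17 ≪ 0.32, so the approximation is valid.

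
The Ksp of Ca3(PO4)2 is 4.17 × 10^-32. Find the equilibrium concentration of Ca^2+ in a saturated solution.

Ca3(PO4)2(s) ⇌ 3 Ca^2+ + 2 PO4^3-
Ksp = [Ca^2+]^3[PO4^3-]^2
With molar solubility s: [Ca^2+] = 3s, [PO4^3-] = 2s.
Ksp = (3s)^3(2s)^2 = 108s^5
s^5 = 4.17 × 10^-32 / 108, so s = 2.077 × 10^-7 M
[Ca^2+] = 3s = 6.23 x 10^-7 M

[Ca^2+] = 6.23 × 10^-7 M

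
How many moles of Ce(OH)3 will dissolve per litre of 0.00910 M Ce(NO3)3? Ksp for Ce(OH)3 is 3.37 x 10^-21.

Ce(OH)3(s) ⇌ Ce^3+(aq) + 3 OH^-(aq)
Ksp = [Ce^3+][OH^-]^3
Let s = moles of Ce(OH)3 that dissolve per litre. [Ce^3+] = 0.00910 + s ≈ 0.00910, [OH^-] = 3s (common-ion effect: Ce^3+ is already 0.00910 M).
Ksp ≈ 0.00910 × (3s)^3
s = 2.39 × 10^-7 M
Check: s = 2.4 × 10^-7 ≪ 0.00910, so the approximation is valid.

2.39e-7 M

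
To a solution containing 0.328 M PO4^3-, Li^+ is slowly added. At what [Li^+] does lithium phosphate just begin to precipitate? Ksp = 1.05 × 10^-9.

Li3PO4(s) ⇌ 3 Li^+(aq) + PO4^3-(aq)
Ksp = [Li^+]^3[PO4^3-]
Precipitation begins when Q = Ksp. With [PO4^3-] = 0.328 M:
1.05 × 10^-9 = (0.328) × [Li^+]^3
[Li^+] = (1.05 × 10^-9 / 3.28 x 10^-1)^(1/3) = 1.47 × 10^-3 M

[Li^+] ≈ 1.47 × 10^-3 M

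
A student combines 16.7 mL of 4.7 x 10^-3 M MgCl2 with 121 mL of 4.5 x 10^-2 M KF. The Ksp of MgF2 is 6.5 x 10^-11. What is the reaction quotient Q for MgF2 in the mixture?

Total volume = 16.7 + 121 = 137.7 mL.
[Mg^2+] = 4.7 × 10^-3 × (16.7/137.7) = 5.70 x 10^-4 M
[F^-] = 4.5 × 10^-2 × (121/137.7) = 3.95 × 10^-2 M
MgF2(s) ⇌ Mg^2+ + 2 F^-, so Q = [Mg^2+][F^-]^2
Q = (5.70 × 10^-4)(3.95 × 10^-2)^2 = 8.9 × 10^-7
Q > Ksp, so MgF2 will precipitate.

Q = 8.9 × 10^-7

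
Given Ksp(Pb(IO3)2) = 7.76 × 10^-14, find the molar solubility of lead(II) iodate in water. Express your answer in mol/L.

2.69e-5 M

Pb(IO3)2(s) ⇌ Pb^2+ + 2 IO3^-
Ksp = [Pb^2+][IO3^-]^2
For each mole of Pb(IO3)2 that dissolves: [Pb^2+] = s, [IO3^-] = 2s.
Ksp = s(2s)^2 = 4s^3
Solving, s = (7.76 × 10^-14/4)^(1/3) = 2.69 x 10^-5 M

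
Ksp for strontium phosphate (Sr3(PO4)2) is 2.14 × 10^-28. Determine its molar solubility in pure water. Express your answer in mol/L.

s ≈ 1.15e-6 M

Sr3(PO4)2(s) ⇌ 3 Sr^2+ + 2 PO4^3-
Ksp = [Sr^2+]^3[PO4^3-]^2
For each mole of Sr3(PO4)2 that dissolves: [Sr^2+] = 3s, [PO4^3-] = 2s.
So Ksp = (3s)^3 × (2s)^2 = 108s^5
Solving, s = (2.14 × 10^-28/108)^(1/5) = 1.15 x 10^-6 M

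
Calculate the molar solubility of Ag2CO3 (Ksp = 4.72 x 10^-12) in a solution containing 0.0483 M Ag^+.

s = 2.02 x 10^-9 M

Ag2CO3(s) ⇌ 2 Ag^+(aq) + CO3^2-(aq)
Ksp = [Ag^+]^2[CO3^2-]
Let s = moles of Ag2CO3 that dissolve per litre. [Ag^+] = 0.0483 + 2s ≈ 0.0483, [CO3^2-] = s (Ksp is small, so little additional dissolves).
Ksp ≈ (0.0483)^2 × s
s = 2.02 × 10^-9 M
Check: 2s = 4.0 × 10^-9 ≪ 0.0483, so the approximation is valid.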